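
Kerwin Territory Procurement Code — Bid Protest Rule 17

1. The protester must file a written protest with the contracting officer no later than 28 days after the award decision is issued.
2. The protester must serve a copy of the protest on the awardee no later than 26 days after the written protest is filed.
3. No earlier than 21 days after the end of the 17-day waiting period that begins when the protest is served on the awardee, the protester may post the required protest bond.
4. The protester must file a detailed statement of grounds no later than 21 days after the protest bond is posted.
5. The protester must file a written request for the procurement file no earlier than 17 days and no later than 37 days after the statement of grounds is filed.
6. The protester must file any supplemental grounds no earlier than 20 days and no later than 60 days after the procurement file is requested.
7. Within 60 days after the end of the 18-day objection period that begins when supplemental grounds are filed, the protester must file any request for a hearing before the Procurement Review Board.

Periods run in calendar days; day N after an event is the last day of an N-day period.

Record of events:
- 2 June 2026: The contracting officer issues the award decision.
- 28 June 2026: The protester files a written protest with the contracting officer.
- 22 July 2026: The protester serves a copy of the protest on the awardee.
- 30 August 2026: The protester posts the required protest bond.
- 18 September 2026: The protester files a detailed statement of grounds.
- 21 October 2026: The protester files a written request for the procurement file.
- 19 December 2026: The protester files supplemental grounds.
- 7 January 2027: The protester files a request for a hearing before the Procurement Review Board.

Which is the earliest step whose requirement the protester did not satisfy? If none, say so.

(1) due by 2 June 2026 + 28 days = 30 June 2026; 28 June 2026 is within that limit.
(2) due by 28 June 2026 + 26 days = 24 July 2026; done 22 July 2026 — timely.
(3) permitted from 8 August 2026 + 21 days = 29 August 2026 onward; done 30 August 2026, after the minimum wait.
(4) due by 30 August 2026 + 21 days = 20 September 2026; done 18 September 2026 — timely.
(5) the permitted window runs from 18 September 2026 + 17 = 5 October 2026 to 18 September 2026 + 37 = 25 October 2026; done 21 October 2026, which is between those dates.
(6) the permitted window runs from 21 October 2026 + 20 = 10 November 2026 to 21 October 2026 + 60 = 20 December 2026; done 19 December 2026, which is between those dates.
(7) due by 6 January 2027 + 60 days = 7 March 2027; completed 7 January 2027, before the deadline.

None — every step was satisfied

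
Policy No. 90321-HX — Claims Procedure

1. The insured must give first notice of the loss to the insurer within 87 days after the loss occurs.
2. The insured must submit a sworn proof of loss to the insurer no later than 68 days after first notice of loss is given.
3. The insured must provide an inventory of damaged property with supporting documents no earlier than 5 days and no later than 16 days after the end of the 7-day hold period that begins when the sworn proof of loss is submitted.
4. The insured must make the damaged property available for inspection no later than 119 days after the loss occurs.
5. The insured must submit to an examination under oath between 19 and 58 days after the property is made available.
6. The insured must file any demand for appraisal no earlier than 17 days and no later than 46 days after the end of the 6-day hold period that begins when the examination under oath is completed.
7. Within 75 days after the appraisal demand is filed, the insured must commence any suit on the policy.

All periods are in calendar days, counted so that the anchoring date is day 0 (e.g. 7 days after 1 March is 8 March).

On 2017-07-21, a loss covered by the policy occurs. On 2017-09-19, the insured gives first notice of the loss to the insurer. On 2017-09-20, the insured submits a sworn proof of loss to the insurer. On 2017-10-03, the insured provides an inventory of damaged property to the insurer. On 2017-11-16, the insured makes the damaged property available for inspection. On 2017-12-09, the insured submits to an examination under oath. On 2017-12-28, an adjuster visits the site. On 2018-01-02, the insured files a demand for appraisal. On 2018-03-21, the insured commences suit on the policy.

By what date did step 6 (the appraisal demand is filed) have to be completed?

The examination under oath is completed on 2017-12-09; the 6-day hold period therefore ends 2017-12-15, and step 6 runs from that date. The window is 17–46 days after 2017-12-15; it closes on 2018-01-30.

2018-01-30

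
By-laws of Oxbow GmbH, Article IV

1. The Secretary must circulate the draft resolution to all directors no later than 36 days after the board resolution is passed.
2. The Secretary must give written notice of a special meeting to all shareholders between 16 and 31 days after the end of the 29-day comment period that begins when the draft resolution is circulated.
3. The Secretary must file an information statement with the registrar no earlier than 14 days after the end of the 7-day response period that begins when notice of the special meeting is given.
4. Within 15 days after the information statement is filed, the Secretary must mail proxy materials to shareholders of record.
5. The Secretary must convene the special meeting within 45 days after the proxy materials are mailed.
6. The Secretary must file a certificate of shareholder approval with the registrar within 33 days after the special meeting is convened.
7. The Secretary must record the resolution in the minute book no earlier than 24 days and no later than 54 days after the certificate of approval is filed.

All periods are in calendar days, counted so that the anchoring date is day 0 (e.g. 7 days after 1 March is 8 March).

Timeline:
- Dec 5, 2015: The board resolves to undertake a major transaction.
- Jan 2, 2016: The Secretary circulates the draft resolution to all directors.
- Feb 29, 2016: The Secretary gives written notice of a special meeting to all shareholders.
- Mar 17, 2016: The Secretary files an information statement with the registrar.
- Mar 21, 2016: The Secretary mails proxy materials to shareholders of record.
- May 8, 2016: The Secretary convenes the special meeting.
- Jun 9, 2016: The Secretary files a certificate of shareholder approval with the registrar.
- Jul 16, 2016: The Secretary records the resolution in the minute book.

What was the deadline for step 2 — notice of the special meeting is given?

Mar 2, 2016

The draft resolution is circulated on Jan 2, 2016; the 29-day comment period therefore ends Jan 31, 2016, and step 2 runs from that date. The window is 16–31 days after Jan 31, 2016; it closes on Mar 2, 2016.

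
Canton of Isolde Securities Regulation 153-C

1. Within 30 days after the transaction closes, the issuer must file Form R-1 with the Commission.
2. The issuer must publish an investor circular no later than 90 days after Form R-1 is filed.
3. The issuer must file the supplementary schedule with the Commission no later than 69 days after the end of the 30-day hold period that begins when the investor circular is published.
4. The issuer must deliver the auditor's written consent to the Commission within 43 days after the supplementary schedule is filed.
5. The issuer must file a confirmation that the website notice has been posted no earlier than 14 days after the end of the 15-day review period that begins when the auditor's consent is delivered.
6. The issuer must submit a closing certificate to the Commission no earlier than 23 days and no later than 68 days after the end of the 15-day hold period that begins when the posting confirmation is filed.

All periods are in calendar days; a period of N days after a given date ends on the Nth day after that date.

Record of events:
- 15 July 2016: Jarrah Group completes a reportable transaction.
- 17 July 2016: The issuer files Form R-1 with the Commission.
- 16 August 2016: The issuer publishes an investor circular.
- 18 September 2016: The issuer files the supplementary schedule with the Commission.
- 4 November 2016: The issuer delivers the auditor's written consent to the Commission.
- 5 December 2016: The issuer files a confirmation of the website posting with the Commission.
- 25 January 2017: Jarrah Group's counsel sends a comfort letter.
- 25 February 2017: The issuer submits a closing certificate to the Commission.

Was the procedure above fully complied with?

No

Step 1: 30 days after 15 July 2016 (when the transaction closes) is 14 August 2016; done 17 July 2016 — timely.
Step 2: 90 days after 17 July 2016 (when Form R-1 is filed) is 15 October 2016; 16 August 2016 is within that limit.
Step 3: 69 days after 15 September 2016 (end of the 30-day hold period, which began when the investor circular is published on 16 August 2016) is 23 November 2016; done 18 September 2016 — timely.
Step 4: 43 days after 18 September 2016 (when the supplementary schedule is filed) is 31 October 2016; 4 November 2016 misses that deadline by 4 days.
The analysis stops there.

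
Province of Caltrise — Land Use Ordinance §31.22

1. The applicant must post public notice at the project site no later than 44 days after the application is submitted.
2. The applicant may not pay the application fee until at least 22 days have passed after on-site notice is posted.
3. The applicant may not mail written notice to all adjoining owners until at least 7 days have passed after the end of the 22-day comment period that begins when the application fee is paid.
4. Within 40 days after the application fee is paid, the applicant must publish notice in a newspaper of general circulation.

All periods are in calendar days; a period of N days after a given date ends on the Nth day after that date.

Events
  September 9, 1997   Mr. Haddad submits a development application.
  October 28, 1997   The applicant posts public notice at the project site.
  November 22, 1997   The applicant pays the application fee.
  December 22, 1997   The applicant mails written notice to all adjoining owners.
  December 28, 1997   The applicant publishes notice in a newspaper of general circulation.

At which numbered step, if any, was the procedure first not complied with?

(1) due by September 9, 1997 + 44 days = October 23, 1997; not done until October 28, 1997, 5 days after the deadline.

Step 1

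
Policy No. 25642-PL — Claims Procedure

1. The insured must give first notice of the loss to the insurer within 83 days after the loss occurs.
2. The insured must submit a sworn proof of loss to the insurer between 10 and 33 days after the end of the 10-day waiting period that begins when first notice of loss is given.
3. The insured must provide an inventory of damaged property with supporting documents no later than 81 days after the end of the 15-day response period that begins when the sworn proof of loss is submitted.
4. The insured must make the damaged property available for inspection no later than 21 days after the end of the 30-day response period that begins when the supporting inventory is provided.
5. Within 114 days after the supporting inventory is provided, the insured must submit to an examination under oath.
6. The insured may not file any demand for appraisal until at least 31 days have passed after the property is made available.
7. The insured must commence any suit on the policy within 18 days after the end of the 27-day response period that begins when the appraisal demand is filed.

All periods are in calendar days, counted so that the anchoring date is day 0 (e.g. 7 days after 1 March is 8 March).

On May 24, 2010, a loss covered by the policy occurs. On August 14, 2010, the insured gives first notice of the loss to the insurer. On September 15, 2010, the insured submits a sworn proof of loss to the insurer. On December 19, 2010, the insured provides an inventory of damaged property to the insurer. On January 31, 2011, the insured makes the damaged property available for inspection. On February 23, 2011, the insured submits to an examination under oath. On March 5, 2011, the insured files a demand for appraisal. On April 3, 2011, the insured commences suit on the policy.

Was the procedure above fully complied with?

Yes

(1) due by May 24, 2010 + 83 days = August 15, 2010; August 14, 2010 is within that limit.
(2) the permitted window runs from August 24, 2010 + 10 = September 3, 2010 to August 24, 2010 + 33 = September 26, 2010; done September 15, 2010 — within the window.
(3) due by September 30, 2010 + 81 days = December 20, 2010; done December 19, 2010 — timely.
(4) due by January 18, 2011 + 21 days = February 8, 2011; completed January 31, 2011, before the deadline.
(5) due by December 19, 2010 + 114 days = April 12, 2011; February 23, 2011 is within that limit.
(6) permitted from January 31, 2011 + 31 days = March 3, 2011 onward; March 5, 2011 is on or after that date.
(7) due by April 1, 2011 + 18 days = April 19, 2011; completed April 3, 2011, before the deadline.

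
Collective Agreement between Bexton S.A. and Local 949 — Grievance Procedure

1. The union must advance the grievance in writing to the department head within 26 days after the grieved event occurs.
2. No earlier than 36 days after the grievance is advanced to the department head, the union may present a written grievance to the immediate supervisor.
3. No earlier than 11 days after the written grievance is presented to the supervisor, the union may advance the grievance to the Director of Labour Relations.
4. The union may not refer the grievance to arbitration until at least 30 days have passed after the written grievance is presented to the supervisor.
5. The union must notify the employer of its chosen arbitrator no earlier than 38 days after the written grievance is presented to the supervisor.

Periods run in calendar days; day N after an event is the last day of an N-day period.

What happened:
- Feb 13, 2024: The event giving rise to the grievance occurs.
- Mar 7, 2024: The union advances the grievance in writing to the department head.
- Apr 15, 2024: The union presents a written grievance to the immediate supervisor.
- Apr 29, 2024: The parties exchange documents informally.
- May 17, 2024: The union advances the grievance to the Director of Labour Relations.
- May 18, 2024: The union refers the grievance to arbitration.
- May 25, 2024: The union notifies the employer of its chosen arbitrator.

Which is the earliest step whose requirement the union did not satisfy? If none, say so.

Step 1 — counting 26 days from Feb 13, 2024 (when the grieved event occurs) gives a deadline of Mar 10, 2024; completed Mar 7, 2024, before the deadline.
Step 2 — must wait 36 days from Mar 7, 2024 (when the grievance is advanced to the department head), so not before Apr 12, 2024; done Apr 15, 2024 — permitted.
Step 3 — must wait 11 days from Apr 15, 2024 (when the written grievance is presented to the supervisor), so not before Apr 26, 2024; May 17, 2024 is on or after that date.
Step 4 — must wait 30 days from Apr 15, 2024 (when the written grievance is presented to the supervisor), so not before May 15, 2024; done May 18, 2024, after the minimum wait.
Step 5 — must wait 38 days from Apr 15, 2024 (when the written grievance is presented to the supervisor), so not before May 23, 2024; done May 25, 2024, after the minimum wait.

None — every step was satisfied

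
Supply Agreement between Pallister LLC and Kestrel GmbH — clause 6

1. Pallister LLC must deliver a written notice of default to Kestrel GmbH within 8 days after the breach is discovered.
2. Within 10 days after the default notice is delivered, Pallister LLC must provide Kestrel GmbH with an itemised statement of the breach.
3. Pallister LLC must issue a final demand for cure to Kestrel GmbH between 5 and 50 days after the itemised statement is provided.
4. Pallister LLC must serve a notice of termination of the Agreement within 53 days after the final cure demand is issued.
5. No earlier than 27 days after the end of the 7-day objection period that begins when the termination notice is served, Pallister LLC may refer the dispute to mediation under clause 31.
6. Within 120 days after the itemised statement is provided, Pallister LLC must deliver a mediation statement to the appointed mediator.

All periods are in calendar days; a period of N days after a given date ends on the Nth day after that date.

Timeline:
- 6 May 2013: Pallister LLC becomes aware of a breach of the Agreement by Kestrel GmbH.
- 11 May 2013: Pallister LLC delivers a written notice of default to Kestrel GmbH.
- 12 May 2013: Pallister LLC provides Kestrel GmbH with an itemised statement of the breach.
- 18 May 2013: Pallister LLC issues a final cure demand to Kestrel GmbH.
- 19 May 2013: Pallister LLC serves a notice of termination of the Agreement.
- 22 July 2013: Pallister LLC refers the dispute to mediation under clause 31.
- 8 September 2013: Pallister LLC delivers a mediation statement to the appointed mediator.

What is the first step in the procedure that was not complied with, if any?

None — every step was satisfied

Step 1: 8 days after 6 May 2013 (when the breach is discovered) is 14 May 2013; completed 11 May 2013, before the deadline.
Step 2: 10 days after 11 May 2013 (when the default notice is delivered) is 21 May 2013; 12 May 2013 is within that limit.
Step 3: the window is 5–50 days after 12 May 2013 (when the itemised statement is provided), so 17 May 2013 through 1 July 2013; done 18 May 2013 — within the window.
Step 4: 53 days after 18 May 2013 (when the final cure demand is issued) is 10 July 2013; done 19 May 2013 — timely.
Step 5: the earliest permitted date is 27 days after 26 May 2013 (end of the 7-day objection period, which began when the termination notice is served on 19 May 2013), i.e. 22 June 2013; 22 July 2013 is on or after that date.
Step 6: 120 days after 12 May 2013 (when the itemised statement is provided) is 9 September 2013; done 8 September 2013 — timely.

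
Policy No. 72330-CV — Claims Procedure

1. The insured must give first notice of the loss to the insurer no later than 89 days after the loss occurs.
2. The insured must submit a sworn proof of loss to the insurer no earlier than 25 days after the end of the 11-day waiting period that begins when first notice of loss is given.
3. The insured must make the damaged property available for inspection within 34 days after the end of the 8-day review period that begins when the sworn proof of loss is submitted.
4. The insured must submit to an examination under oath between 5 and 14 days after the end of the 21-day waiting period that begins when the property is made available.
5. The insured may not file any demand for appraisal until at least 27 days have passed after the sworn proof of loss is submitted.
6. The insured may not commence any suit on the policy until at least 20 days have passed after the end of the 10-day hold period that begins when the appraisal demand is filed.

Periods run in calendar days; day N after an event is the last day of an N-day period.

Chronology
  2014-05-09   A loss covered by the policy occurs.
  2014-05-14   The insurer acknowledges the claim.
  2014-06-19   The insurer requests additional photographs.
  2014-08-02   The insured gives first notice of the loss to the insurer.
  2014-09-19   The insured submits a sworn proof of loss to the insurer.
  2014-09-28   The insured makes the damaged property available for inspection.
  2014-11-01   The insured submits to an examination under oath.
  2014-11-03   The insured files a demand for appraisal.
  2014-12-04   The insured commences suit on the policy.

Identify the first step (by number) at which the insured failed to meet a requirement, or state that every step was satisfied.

None — every step was satisfied

(1) due by 2014-05-09 + 89 days = 2014-08-06; 2014-08-02 is within that limit.
(2) permitted from 2014-08-13 + 25 days = 2014-09-07 onward; done 2014-09-19, after the minimum wait.
(3) due by 2014-09-27 + 34 days = 2014-10-31; completed 2014-09-28, before the deadline.
(4) the permitted window runs from 2014-10-19 + 5 = 2014-10-24 to 2014-10-19 + 14 = 2014-11-02; 2014-11-01 falls inside that range.
(5) permitted from 2014-09-19 + 27 days = 2014-10-16 onward; done 2014-11-03, after the minimum wait.
(6) permitted from 2014-11-13 + 20 days = 2014-12-03 onward; done 2014-12-04, after the minimum wait.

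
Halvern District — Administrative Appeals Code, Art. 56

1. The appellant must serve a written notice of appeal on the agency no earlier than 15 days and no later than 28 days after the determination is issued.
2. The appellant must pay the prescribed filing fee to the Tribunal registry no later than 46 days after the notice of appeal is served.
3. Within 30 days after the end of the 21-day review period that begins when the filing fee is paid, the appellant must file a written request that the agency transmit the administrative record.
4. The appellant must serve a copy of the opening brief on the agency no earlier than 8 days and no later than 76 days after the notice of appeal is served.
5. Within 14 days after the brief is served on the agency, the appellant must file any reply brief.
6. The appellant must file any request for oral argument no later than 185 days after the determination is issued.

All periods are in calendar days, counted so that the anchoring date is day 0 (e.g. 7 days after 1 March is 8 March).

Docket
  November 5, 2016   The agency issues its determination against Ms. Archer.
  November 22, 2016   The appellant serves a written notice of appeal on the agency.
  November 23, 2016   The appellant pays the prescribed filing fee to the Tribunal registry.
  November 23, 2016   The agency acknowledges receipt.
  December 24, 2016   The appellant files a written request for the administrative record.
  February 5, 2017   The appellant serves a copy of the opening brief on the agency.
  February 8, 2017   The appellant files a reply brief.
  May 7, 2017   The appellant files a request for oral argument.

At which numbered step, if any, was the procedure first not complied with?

(1) the permitted window runs from November 5, 2016 + 15 = November 20, 2016 to November 5, 2016 + 28 = December 3, 2016; done November 22, 2016 — within the window.
(2) due by November 22, 2016 + 46 days = January 7, 2017; completed November 23, 2016, before the deadline.
(3) due by December 14, 2016 + 30 days = January 13, 2017; completed December 24, 2016, before the deadline.
(4) the permitted window runs from November 22, 2016 + 8 = November 30, 2016 to November 22, 2016 + 76 = February 6, 2017; done February 5, 2017 — within the window.
(5) due by February 5, 2017 + 14 days = February 19, 2017; done February 8, 2017 — timely.
(6) due by November 5, 2016 + 185 days = May 9, 2017; done May 7, 2017 — timely.

None — every step was satisfied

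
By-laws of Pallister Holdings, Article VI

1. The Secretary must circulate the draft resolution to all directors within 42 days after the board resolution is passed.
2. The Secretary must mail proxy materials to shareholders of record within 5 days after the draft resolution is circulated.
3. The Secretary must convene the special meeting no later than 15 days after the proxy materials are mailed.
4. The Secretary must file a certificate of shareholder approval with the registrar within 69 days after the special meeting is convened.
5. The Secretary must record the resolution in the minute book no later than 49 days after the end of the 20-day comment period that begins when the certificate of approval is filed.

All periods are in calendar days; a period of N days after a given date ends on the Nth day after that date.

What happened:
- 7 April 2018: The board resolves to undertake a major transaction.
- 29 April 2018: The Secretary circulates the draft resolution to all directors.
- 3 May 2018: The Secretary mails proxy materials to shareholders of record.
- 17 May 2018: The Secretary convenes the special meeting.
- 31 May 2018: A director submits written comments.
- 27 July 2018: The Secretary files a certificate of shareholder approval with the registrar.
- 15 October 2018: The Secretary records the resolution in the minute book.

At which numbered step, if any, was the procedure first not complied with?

Step 1 — counting 42 days from 7 April 2018 (when the board resolution is passed) gives a deadline of 19 May 2018; 29 April 2018 is within that limit.
Step 2 — counting 5 days from 29 April 2018 (when the draft resolution is circulated) gives a deadline of 4 May 2018; completed 3 May 2018, before the deadline.
Step 3 — counting 15 days from 3 May 2018 (when the proxy materials are mailed) gives a deadline of 18 May 2018; 17 May 2018 is within that limit.
Step 4 — counting 69 days from 17 May 2018 (when the special meeting is convened) gives a deadline of 25 July 2018; 27 July 2018 misses that deadline by 2 days.

Step 4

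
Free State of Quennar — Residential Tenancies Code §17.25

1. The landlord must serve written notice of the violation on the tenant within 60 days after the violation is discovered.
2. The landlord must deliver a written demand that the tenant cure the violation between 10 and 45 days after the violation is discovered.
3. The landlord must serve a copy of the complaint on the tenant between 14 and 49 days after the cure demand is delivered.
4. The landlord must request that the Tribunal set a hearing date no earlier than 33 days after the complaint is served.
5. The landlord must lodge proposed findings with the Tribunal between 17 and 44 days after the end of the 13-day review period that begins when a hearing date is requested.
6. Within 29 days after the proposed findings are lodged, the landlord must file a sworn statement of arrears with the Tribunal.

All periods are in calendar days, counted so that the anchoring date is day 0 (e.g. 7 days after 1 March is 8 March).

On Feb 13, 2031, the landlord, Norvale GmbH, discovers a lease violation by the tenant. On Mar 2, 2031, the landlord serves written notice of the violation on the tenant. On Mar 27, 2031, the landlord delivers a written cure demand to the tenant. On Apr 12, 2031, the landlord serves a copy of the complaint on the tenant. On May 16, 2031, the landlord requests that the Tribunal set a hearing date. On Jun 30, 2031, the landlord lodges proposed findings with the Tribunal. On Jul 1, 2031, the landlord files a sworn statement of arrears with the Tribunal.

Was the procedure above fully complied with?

(1) due by Feb 13, 2031 + 60 days = Apr 14, 2031; Mar 2, 2031 is within that limit.
(2) the permitted window runs from Feb 13, 2031 + 10 = Feb 23, 2031 to Feb 13, 2031 + 45 = Mar 30, 2031; done Mar 27, 2031, which is between those dates.
(3) the permitted window runs from Mar 27, 2031 + 14 = Apr 10, 2031 to Mar 27, 2031 + 49 = May 15, 2031; Apr 12, 2031 falls inside that range.
(4) permitted from Apr 12, 2031 + 33 days = May 15, 2031 onward; done May 16, 2031, after the minimum wait.
(5) the permitted window runs from May 29, 2031 + 17 = Jun 15, 2031 to May 29, 2031 + 44 = Jul 12, 2031; done Jun 30, 2031, which is between those dates.
(6) due by Jun 30, 2031 + 29 days = Jul 29, 2031; done Jul 1, 2031 — timely.

Yes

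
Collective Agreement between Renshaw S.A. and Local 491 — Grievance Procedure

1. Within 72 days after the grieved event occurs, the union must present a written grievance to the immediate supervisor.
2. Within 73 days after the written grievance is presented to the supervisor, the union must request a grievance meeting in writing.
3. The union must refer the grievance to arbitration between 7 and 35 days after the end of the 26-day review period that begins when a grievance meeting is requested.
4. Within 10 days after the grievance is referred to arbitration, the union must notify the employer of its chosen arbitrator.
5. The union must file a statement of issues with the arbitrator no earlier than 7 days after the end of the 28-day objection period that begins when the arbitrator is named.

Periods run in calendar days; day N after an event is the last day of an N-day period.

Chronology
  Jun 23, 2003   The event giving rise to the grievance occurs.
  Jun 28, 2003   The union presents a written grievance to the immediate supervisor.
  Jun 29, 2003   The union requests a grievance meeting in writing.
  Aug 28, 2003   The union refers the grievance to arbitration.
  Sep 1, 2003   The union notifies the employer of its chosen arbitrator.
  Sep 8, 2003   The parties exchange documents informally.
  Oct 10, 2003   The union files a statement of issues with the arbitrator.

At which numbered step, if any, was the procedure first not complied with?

None — every step was satisfied

Step 1: 72 days after Jun 23, 2003 (when the grieved event occurs) is Sep 3, 2003; completed Jun 28, 2003, before the deadline.
Step 2: 73 days after Jun 28, 2003 (when the written grievance is presented to the supervisor) is Sep 9, 2003; completed Jun 29, 2003, before the deadline.
Step 3: the window is 7–35 days after Jul 25, 2003 (end of the 26-day review period, which began when a grievance meeting is requested on Jun 29, 2003), so Aug 1, 2003 through Aug 29, 2003; done Aug 28, 2003, which is between those dates.
Step 4: 10 days after Aug 28, 2003 (when the grievance is referred to arbitration) is Sep 7, 2003; done Sep 1, 2003 — timely.
Step 5: the earliest permitted date is 7 days after Sep 29, 2003 (end of the 28-day objection period, which began when the arbitrator is named on Sep 1, 2003), i.e. Oct 6, 2003; done Oct 10, 2003, after the minimum wait.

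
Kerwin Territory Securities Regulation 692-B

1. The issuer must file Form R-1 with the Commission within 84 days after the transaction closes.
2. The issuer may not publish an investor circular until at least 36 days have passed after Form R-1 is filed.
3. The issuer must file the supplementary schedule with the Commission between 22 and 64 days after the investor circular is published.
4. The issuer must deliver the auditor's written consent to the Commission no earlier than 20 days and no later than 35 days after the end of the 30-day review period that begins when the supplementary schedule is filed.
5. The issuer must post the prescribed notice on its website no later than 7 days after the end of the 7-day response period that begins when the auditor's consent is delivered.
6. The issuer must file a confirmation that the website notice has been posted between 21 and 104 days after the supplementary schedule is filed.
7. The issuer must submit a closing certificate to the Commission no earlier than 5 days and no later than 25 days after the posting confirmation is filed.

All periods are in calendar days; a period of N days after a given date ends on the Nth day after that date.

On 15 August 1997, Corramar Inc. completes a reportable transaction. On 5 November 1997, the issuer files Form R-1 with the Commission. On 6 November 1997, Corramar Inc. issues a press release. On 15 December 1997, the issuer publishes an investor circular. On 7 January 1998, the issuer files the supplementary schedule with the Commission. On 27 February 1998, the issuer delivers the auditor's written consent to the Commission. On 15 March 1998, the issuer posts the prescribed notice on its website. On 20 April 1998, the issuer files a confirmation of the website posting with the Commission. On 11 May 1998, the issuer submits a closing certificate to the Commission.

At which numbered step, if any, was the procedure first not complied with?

Step 5

Step 1: 84 days after 15 August 1997 (when the transaction closes) is 7 November 1997; 5 November 1997 is within that limit.
Step 2: the earliest permitted date is 36 days after 5 November 1997 (when Form R-1 is filed), i.e. 11 December 1997; done 15 December 1997 — permitted.
Step 3: the window is 22–64 days after 15 December 1997 (when the investor circular is published), so 6 January 1998 through 17 February 1998; done 7 January 1998, which is between those dates.
Step 4: the window is 20–35 days after 6 February 1998 (end of the 30-day review period, which began when the supplementary schedule is filed on 7 January 1998), so 26 February 1998 through 13 March 1998; done 27 February 1998 — within the window.
Step 5: 7 days after 6 March 1998 (end of the 7-day response period, which began when the auditor's consent is delivered on 27 February 1998) is 13 March 1998; 15 March 1998 misses that deadline by 2 days.
The procedure was therefore not followed at step 5.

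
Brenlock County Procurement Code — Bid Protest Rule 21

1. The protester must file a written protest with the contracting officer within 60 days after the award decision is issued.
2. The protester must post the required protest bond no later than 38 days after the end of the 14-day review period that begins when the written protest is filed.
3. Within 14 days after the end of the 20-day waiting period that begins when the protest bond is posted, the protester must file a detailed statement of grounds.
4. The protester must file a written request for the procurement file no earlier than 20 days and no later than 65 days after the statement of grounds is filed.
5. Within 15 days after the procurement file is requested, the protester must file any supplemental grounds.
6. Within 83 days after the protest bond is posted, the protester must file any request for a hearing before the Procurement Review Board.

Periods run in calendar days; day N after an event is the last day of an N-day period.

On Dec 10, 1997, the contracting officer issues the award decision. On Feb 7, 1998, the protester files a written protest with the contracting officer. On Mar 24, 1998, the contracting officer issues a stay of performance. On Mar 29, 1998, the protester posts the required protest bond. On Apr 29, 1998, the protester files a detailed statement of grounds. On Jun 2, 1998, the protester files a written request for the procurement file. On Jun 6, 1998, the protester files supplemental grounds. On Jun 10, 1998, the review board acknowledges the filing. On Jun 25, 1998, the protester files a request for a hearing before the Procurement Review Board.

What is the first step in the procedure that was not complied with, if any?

Step 6

Step 1: 60 days after Dec 10, 1997 (when the award decision is issued) is Feb 8, 1998; completed Feb 7, 1998, before the deadline.
Step 2: 38 days after Feb 21, 1998 (end of the 14-day review period, which began when the written protest is filed on Feb 7, 1998) is Mar 31, 1998; completed Mar 29, 1998, before the deadline.
Step 3: 14 days after Apr 18, 1998 (end of the 20-day waiting period, which began when the protest bond is posted on Mar 29, 1998) is May 2, 1998; completed Apr 29, 1998, before the deadline.
Step 4: the window is 20–65 days after Apr 29, 1998 (when the statement of grounds is filed), so May 19, 1998 through Jul 3, 1998; done Jun 2, 1998, which is between those dates.
Step 5: 15 days after Jun 2, 1998 (when the procurement file is requested) is Jun 17, 1998; Jun 6, 1998 is within that limit.
Step 6: 83 days after Mar 29, 1998 (when the protest bond is posted) is Jun 20, 1998; done Jun 25, 1998 — 5 days late.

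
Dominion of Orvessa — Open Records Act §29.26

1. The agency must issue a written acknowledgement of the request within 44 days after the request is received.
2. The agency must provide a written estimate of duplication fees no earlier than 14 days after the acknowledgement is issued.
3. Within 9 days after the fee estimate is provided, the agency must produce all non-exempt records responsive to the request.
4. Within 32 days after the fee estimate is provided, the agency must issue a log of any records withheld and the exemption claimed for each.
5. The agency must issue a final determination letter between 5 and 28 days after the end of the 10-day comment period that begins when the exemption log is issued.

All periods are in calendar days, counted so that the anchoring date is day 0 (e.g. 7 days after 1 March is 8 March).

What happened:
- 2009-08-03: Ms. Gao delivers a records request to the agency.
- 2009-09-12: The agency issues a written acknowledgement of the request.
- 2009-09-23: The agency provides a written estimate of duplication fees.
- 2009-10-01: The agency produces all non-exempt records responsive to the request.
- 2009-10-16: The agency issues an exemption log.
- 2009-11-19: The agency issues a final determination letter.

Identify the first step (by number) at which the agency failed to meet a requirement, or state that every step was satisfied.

Step 1: 44 days after 2009-08-03 (when the request is received) is 2009-09-16; completed 2009-09-12, before the deadline.
Step 2: the earliest permitted date is 14 days after 2009-09-12 (when the acknowledgement is issued), i.e. 2009-09-26; done 2009-09-23 — 3 days too early.

Step 2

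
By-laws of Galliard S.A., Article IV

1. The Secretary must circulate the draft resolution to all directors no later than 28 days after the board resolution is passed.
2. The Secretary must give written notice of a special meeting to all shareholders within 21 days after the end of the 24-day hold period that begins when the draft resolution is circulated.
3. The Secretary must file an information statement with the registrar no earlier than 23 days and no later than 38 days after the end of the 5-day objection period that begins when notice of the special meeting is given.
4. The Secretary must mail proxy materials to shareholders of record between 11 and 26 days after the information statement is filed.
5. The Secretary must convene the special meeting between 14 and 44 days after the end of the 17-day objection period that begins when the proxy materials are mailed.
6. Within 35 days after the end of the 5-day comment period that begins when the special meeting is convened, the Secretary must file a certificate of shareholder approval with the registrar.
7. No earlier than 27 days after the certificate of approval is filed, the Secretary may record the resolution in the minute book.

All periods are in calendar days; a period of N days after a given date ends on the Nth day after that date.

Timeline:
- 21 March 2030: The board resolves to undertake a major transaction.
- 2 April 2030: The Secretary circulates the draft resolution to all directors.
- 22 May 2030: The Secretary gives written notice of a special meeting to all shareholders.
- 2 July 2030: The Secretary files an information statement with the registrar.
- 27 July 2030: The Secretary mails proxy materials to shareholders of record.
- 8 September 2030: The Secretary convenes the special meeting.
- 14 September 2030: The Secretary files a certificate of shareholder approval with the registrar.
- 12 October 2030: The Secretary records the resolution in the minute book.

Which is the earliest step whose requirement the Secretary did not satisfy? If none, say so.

(1) due by 21 March 2030 + 28 days = 18 April 2030; completed 2 April 2030, before the deadline.
(2) due by 26 April 2030 + 21 days = 17 May 2030; not done until 22 May 2030, 5 days after the deadline.
The procedure was therefore not followed at step 2.

Step 2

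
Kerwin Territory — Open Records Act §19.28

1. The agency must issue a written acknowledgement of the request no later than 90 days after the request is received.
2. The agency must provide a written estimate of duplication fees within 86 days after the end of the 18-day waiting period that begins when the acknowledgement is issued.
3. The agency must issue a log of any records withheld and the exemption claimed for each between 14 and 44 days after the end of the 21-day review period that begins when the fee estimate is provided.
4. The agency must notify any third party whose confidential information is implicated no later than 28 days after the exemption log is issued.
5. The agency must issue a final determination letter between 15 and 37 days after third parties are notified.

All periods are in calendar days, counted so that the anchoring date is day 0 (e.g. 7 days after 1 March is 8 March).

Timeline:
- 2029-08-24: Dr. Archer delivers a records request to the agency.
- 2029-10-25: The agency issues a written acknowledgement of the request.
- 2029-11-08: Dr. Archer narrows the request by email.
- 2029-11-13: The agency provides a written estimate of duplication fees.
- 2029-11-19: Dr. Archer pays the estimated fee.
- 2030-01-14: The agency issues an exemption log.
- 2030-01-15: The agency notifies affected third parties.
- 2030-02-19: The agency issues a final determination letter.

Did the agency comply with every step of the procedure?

Step 1: 90 days after 2029-08-24 (when the request is received) is 2029-11-22; completed 2029-10-25, before the deadline.
Step 2: 86 days after 2029-11-12 (end of the 18-day waiting period, which began when the acknowledgement is issued on 2029-10-25) is 2030-02-06; done 2029-11-13 — timely.
Step 3: the window is 14–44 days after 2029-12-04 (end of the 21-day review period, which began when the fee estimate is provided on 2029-11-13), so 2029-12-18 through 2030-01-17; done 2030-01-14 — within the window.
Step 4: 28 days after 2030-01-14 (when the exemption log is issued) is 2030-02-11; completed 2030-01-15, before the deadline.
Step 5: the window is 15–37 days after 2030-01-15 (when third parties are notified), so 2030-01-30 through 2030-02-21; done 2030-02-19 — within the window.

Yes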